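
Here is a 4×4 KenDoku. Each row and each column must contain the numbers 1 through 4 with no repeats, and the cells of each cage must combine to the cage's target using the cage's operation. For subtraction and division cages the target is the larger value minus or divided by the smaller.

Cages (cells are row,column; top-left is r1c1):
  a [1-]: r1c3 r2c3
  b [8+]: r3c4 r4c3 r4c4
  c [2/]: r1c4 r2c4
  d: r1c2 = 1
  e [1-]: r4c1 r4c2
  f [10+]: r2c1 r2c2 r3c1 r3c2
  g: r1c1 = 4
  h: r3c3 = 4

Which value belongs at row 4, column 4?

4

G is a freebie; hence r1c1 = 4.
Cage d is given, so r1c2 = 1.
1 is placed in row 1, which forces r1c4 = 2.
Cage h is a single given cell, which forces r3c3 = 4.
Row 1 already has 2, which forces r1c3 = 3.
Cage a's pair has difference 1; hence r2c3 = 2.
Column 3 now contains 3, leaving r4c3 = 1.
Cage b has sum 8; hence r4c4 = 4.
Cage f has sum 10; hence r2c2 = 4.
4 is placed in column 4, so r2c4 = 1.
Cage b needs sum 8; hence r3c4 = 3.
Row 2 already has 1, leaving r2c1 = 3.
Cage f needs sum 10, which forces r3c1 = 1.
Row 3 now contains 3; hence r3c2 = 2.
Column 1 already has 3, leaving r4c1 = 2.
Column 2 already has 2, leaving r4c2 = 3.
Filled in: 4 1 3 2 / 3 4 2 1 / 1 2 4 3 / 2 3 1 4.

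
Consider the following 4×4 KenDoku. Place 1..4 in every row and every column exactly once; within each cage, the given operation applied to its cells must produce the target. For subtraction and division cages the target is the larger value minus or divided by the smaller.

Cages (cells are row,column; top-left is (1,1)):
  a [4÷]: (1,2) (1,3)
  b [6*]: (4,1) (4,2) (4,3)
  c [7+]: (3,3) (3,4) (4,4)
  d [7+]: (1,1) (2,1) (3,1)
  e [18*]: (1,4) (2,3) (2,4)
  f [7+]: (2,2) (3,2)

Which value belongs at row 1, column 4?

3

The 3 cells of cage e must have product 18, leaving (1,4) = 3.
Cage e has product 18, leaving (2,3) = 3.
Cage e has product 18, leaving (2,4) = 2.
Row 2 already has 3, leaving (2,2) = 4.
Cage f needs two cells with sum 7, which forces (3,2) = 3.
Cage c has sum 7; hence (3,3) = 2.
2 is placed in column 3, which forces (4,3) = 1.
Row 4 now contains 1, so (4,4) = 4.
Cage d needs sum 7, so (1,1) = 2.
Column 2 now contains 4; hence (1,2) = 1.
Column 3 now contains 1, which forces (1,3) = 4.
4 is placed in row 2, leaving (2,1) = 1.
Cage d has sum 7; hence (3,1) = 4.
4 is placed in column 4; hence (3,4) = 1.
Cage b needs product 6; hence (4,1) = 3.
Row 4 now contains 1, so (4,2) = 2.
Filled in: 2 1 4 3 / 1 4 3 2 / 4 3 2 1 / 3 2 1 4.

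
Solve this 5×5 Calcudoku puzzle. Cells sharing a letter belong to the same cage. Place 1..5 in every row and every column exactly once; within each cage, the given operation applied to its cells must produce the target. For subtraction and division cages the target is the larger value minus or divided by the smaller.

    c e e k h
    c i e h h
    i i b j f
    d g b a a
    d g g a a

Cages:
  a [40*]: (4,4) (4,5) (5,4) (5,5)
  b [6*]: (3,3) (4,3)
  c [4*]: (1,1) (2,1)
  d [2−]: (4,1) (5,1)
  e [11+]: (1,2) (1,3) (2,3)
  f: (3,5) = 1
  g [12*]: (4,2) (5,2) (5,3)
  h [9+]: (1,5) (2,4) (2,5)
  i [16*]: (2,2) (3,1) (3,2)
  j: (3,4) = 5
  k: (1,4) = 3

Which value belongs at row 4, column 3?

2

Cage k is a single given cell, which forces (1,4) = 3.
J is a freebie, which forces (3,4) = 5.
Cage f is given, leaving (3,5) = 1.
Cage i has product 16; hence (2,2) = 2.
Cage i has product 16, leaving (3,1) = 2.
Row 3 already has 1; hence (3,2) = 4.
Row 3 now contains 2, which forces (3,3) = 3.
3 is placed in column 3; hence (4,3) = 2.
Column 2 already has 4, so (1,2) = 5.
Cage e has sum 11, leaving (1,3) = 1.
5 is placed in row 1, which forces (1,5) = 2.
The 3 cells of cage e must have sum 11, which forces (2,3) = 5.
The 3 cells of cage h must have sum 9, leaving (2,5) = 3.
Cage g has product 12; hence (5,3) = 4.
Row 5 now contains 4, which forces (5,5) = 5.
Row 1 now contains 1, which forces (1,1) = 4.
Cage c needs two cells with product 4, so (2,1) = 1.
Cage h has sum 9, which forces (2,4) = 4.
Cage a needs product 40, which forces (4,4) = 1.
Column 5 already has 5; hence (4,5) = 4.
Column 1 already has 1, which forces (5,1) = 3.
Row 5 already has 3, leaving (5,2) = 1.
Cage a has product 40, leaving (5,4) = 2.
Column 1 already has 3, leaving (4,1) = 5.
Row 4 already has 1, so (4,2) = 3.
The full grid is 4 5 1 3 2 / 1 2 5 4 3 / 2 4 3 5 1 / 5 3 2 1 4 / 3 1 4 2 5.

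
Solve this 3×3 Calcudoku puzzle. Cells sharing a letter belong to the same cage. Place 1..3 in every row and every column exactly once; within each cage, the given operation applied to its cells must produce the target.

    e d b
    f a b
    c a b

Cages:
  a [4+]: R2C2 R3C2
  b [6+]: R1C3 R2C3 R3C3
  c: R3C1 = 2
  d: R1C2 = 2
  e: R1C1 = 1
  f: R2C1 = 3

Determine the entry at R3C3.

Cage e is a single given cell, which forces R1C1 = 1.
Cage d is a single given cell, leaving R1C2 = 2.
2 is placed in row 1, so R1C3 = 3.
Cage f is given, which forces R2C1 = 3.
3 is placed in row 2; hence R2C2 = 1.
Row 2 now contains 1, which forces R2C3 = 2.
Cage c is given, so R3C1 = 2.
Column 2 now contains 1, leaving R3C2 = 3.
Column 3 now contains 2; hence R3C3 = 1.
Filled in: 1 2 3 / 3 1 2 / 2 3 1.

1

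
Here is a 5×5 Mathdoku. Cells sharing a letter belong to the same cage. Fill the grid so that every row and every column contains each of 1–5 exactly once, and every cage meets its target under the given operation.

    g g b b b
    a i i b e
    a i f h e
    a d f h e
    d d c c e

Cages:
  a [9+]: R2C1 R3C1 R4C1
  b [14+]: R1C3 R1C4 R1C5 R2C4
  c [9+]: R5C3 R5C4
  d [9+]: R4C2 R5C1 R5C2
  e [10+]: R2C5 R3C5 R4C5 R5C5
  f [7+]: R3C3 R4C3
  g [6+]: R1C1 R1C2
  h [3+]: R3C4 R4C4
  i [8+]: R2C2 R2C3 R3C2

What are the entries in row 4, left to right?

In column 5, 5 can only go at R1C5, so R1C5 = 5.
Cage b needs sum 14, leaving R2C4 = 5.
Column 4 already has 5, leaving R5C4 = 4.
4 is placed in row 5; hence R5C3 = 5.
The only place for 2 in column 3 is R2C3.
Column 2 needs a 3, and only R5C2 is open for it.
The only place for 1 in column 2 is R2C2.
The 3 cells of cage i must have sum 8, leaving R3C2 = 5.
5 is placed in column 2, leaving R4C2 = 4.
Row 4 now contains 4; hence R4C3 = 3.
Cage g's pair has sum 6; hence R1C1 = 4.
4 is placed in column 2; hence R1C2 = 2.
Column 3 now contains 3, so R1C3 = 1.
Cage b needs sum 14, leaving R1C4 = 3.
Column 1 now contains 4, so R2C1 = 3.
Row 2 already has 3; hence R2C5 = 4.
3 is placed in column 1, which forces R3C1 = 1.
Column 3 now contains 3, which forces R3C3 = 4.
1 is placed in row 3, which forces R3C4 = 2.
Column 5 already has 4; hence R3C5 = 3.
Column 4 already has 2, so R4C4 = 1.
Row 4 now contains 1, which forces R4C5 = 2.
The 3 cells of cage d must have sum 9; hence R5C1 = 2.
2 is placed in column 5, so R5C5 = 1.
Row 4 already has 2, so R4C1 = 5.
The full grid is 4 2 1 3 5 / 3 1 2 5 4 / 1 5 4 2 3 / 5 4 3 1 2 / 2 3 5 4 1.

5 4 3 1 2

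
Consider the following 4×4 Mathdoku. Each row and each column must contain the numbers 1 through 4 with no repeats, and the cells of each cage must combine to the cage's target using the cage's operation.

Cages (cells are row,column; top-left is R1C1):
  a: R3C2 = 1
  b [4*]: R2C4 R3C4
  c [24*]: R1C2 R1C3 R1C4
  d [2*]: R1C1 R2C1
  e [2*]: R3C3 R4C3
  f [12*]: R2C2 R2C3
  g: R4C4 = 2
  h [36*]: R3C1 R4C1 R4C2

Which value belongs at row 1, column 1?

Cage h needs product 36, so R3C1 = 3.
Cage a is a single given cell; hence R3C2 = 1.
Row 3 already has 1, leaving R3C3 = 2.
Row 3 already has 1, so R3C4 = 4.
Cage h needs product 36, leaving R4C1 = 4.
Cage h needs product 36, which forces R4C2 = 3.
Column 3 now contains 2; hence R4C3 = 1.
G is a freebie, which forces R4C4 = 2.
The 3 cells of cage c must have product 24, so R1C2 = 2.
Cage c has product 24; hence R1C3 = 4.
Column 4 now contains 2, so R1C4 = 3.
Column 2 now contains 3, which forces R2C2 = 4.
Cage f's pair has product 12; hence R2C3 = 3.
Column 4 already has 4; hence R2C4 = 1.
Row 1 now contains 2, leaving R1C1 = 1.
Row 2 now contains 1, so R2C1 = 2.
Filled in: 1 2 4 3 / 2 4 3 1 / 3 1 2 4 / 4 3 1 2.

1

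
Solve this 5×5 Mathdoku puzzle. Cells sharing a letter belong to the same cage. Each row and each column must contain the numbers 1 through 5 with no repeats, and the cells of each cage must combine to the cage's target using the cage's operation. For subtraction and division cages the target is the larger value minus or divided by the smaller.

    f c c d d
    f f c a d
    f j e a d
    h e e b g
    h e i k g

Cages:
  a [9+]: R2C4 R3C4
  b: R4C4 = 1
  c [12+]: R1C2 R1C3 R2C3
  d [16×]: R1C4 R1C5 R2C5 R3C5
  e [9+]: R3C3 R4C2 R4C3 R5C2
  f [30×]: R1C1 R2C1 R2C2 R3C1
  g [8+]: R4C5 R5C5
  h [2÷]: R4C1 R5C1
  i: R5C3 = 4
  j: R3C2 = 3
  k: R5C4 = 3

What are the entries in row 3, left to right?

5 3 1 4 2

The 4 cells of cage d must have product 16, leaving R1C4 = 2.
Cage j is a single given cell, leaving R3C2 = 3.
B is a freebie, leaving R4C4 = 1.
Cage i is given; hence R5C3 = 4.
K is a freebie, so R5C4 = 3.
3 is placed in row 5; hence R5C5 = 5.
Cage c has sum 12, which forces R1C2 = 4.
Row 1 now contains 4; hence R1C5 = 1.
The 4 cells of cage e must have sum 9, leaving R3C3 = 1.
Column 5 now contains 5; hence R4C5 = 3.
The 4 cells of cage e must have sum 9, leaving R5C2 = 1.
The 4 cells of cage f must have product 30, which forces R1C1 = 3.
Row 1 already has 3, leaving R1C3 = 5.
The 4 cells of cage f must have product 30, leaving R2C1 = 1.
5 is placed in column 3, which forces R2C3 = 3.
Cage h needs two cells with quotient 2, leaving R4C1 = 4.
5 is placed in column 3; hence R4C3 = 2.
Row 5 already has 1, so R5C1 = 2.
Cage f needs product 30; hence R2C2 = 2.
Row 2 already has 2; hence R2C5 = 4.
2 is placed in column 1, so R3C1 = 5.
Row 3 already has 5, so R3C4 = 4.
4 is placed in column 5; hence R3C5 = 2.
Row 4 already has 2; hence R4C2 = 5.
4 is placed in row 2, which forces R2C4 = 5.
The full grid is 3 4 5 2 1 / 1 2 3 5 4 / 5 3 1 4 2 / 4 5 2 1 3 / 2 1 4 3 5.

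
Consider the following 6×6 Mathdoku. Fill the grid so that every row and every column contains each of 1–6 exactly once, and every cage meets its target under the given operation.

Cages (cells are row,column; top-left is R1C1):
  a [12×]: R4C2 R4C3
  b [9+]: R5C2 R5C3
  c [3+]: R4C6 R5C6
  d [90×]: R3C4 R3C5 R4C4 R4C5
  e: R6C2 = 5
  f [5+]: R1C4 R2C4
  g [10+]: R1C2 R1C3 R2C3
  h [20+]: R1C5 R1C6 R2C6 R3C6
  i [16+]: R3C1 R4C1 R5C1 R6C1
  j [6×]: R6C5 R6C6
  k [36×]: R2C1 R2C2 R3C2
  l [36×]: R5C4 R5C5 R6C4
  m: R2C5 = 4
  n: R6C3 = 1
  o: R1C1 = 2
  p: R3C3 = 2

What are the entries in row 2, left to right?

3 2 6 1 4 5

Cage o is a single given cell, so R1C1 = 2.
Cage m is given, leaving R2C5 = 4.
Cage p is a single given cell, which forces R3C3 = 2.
E is a freebie, leaving R6C2 = 5.
Cage n is a single given cell, leaving R6C3 = 1.
Row 1 needs a 1, and only R1C2 is open for it.
1 is placed in column 2, so R2C2 = 2.
Row 2 now contains 2, so R2C4 = 1.
The two cells of cage f must have sum 5; hence R1C4 = 4.
Row 2 needs a 5, and only R2C6 is open for it.
In row 1, 5 can only go at R1C5, so R1C5 = 5.
Cage h has sum 20, so R1C6 = 6.
Cage h has sum 20; hence R3C6 = 4.
6 is placed in row 1, which forces R1C3 = 3.
The 3 cells of cage g must have sum 10, which forces R2C3 = 6.
Column 3 now contains 3, leaving R4C3 = 4.
Column 3 now contains 6, which forces R5C3 = 5.
Row 2 already has 6; hence R2C1 = 3.
Cage k needs product 36, leaving R3C2 = 6.
Row 4 already has 4, so R4C2 = 3.
The two cells of cage b must have sum 9, so R5C2 = 4.
Cage i has sum 16, which forces R6C1 = 4.
The only place for 2 in row 4 is R4C6.
Column 6 already has 2, so R5C6 = 1.
The two cells of cage j must have product 6; hence R6C5 = 2.
Column 6 already has 2; hence R6C6 = 3.
1 is placed in row 5, so R5C1 = 6.
Cage l has product 36, which forces R5C4 = 2.
Cage l needs product 36, so R5C5 = 3.
3 is placed in row 6, leaving R6C4 = 6.
Cage d needs product 90, so R3C4 = 3.
Column 5 now contains 3, which forces R3C5 = 1.
Column 4 already has 6, which forces R4C4 = 5.
Cage d has product 90, so R4C5 = 6.
Row 3 now contains 1, which forces R3C1 = 5.
Row 4 already has 5, leaving R4C1 = 1.
Completed grid: 2 1 3 4 5 6 / 3 2 6 1 4 5 / 5 6 2 3 1 4 / 1 3 4 5 6 2 / 6 4 5 2 3 1 / 4 5 1 6 2 3.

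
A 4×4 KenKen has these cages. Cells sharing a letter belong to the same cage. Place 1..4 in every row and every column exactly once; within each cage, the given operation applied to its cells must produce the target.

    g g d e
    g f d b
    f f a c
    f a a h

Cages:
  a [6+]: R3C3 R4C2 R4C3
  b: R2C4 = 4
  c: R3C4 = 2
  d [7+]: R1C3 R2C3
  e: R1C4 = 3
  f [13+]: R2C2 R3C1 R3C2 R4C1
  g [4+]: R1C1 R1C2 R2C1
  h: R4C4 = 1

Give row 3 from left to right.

3 4 1 2

Cage g needs sum 4; hence R1C1 = 2.
Cage g has sum 4, so R1C2 = 1.
Cage e is given, which forces R1C4 = 3.
Cage g needs sum 4; hence R2C1 = 1.
Cage b is a single given cell, which forces R2C4 = 4.
Cage c is a single given cell, which forces R3C4 = 2.
Cage h is a single given cell, which forces R4C4 = 1.
Row 1 now contains 3, leaving R1C3 = 4.
The 4 cells of cage f must have sum 13, which forces R2C2 = 2.
4 is placed in row 2; hence R2C3 = 3.
The 4 cells of cage f must have sum 13, so R3C1 = 3.
The 4 cells of cage f must have sum 13, so R3C2 = 4.
The 3 cells of cage a must have sum 6, so R3C3 = 1.
Cage f has sum 13, which forces R4C1 = 4.
2 is placed in column 2, which forces R4C2 = 3.
Column 3 already has 3, leaving R4C3 = 2.
The full grid is 2 1 4 3 / 1 2 3 4 / 3 4 1 2 / 4 3 2 1.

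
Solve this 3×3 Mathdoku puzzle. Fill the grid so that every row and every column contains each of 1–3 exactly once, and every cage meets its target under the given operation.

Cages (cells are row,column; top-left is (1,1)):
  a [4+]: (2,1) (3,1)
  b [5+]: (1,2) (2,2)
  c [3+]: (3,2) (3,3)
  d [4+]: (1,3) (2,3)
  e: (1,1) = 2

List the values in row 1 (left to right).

2 3 1

E is a freebie, so (1,1) = 2.
Row 1 now contains 2, which forces (1,2) = 3.
Row 1 already has 3, leaving (1,3) = 1.
Column 2 already has 3, which forces (2,2) = 2.
1 is placed in column 3, leaving (2,3) = 3.
Column 2 already has 2, leaving (3,2) = 1.
1 is placed in column 3, so (3,3) = 2.
Row 2 already has 3, leaving (2,1) = 1.
1 is placed in row 3; hence (3,1) = 3.
The full grid is 2 3 1 / 1 2 3 / 3 1 2.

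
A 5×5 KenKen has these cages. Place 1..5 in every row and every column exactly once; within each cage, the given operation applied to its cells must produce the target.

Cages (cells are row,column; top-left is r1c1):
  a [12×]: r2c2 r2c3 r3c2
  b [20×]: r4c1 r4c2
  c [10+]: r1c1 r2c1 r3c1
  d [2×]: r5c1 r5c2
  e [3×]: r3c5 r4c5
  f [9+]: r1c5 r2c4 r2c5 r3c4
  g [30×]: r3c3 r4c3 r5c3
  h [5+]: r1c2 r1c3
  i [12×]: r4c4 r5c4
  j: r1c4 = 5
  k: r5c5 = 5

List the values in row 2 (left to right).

5 3 1 2 4

Cage j is a single given cell, leaving r1c4 = 5.
Cage k is a single given cell, leaving r5c5 = 5.
Row 2 needs a 5, and only r2c1 is open for it.
5 is placed in column 1, leaving r4c1 = 4.
Cage b's pair has product 20, leaving r4c2 = 5.
Row 4 already has 4, leaving r4c4 = 3.
Row 4 already has 3, leaving r4c5 = 1.
Column 4 already has 3, which forces r5c4 = 4.
Cage g has product 30, leaving r3c3 = 5.
Column 5 already has 1, so r3c5 = 3.
Row 4 already has 3; hence r4c3 = 2.
Cage g has product 30; hence r5c3 = 3.
The 3 cells of cage c must have sum 10, so r1c1 = 3.
Cage a needs product 12, leaving r2c2 = 3.
Row 3 now contains 3; hence r3c1 = 2.
Row 3 already has 2; hence r3c4 = 1.
Column 1 already has 2; hence r5c1 = 1.
Row 5 now contains 1, leaving r5c2 = 2.
The 4 cells of cage f must have sum 9, which forces r1c5 = 2.
Cage a needs product 12, which forces r2c3 = 1.
1 is placed in column 4, which forces r2c4 = 2.
The 4 cells of cage f must have sum 9, so r2c5 = 4.
1 is placed in row 3, which forces r3c2 = 4.
Column 2 already has 4, leaving r1c2 = 1.
Column 3 now contains 1, so r1c3 = 4.
The full grid is 3 1 4 5 2 / 5 3 1 2 4 / 2 4 5 1 3 / 4 5 2 3 1 / 1 2 3 4 5.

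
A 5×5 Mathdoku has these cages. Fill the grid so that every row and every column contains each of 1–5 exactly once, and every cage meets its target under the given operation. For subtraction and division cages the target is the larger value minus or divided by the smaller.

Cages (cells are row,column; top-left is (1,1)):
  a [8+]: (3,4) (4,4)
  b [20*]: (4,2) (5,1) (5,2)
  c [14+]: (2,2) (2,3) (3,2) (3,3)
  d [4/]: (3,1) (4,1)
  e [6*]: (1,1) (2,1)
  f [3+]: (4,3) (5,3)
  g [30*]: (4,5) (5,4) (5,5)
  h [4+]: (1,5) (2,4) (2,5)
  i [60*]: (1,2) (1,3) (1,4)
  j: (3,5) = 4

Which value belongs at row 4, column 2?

Cage h needs sum 4, leaving (1,5) = 1.
The 3 cells of cage h must have sum 4, which forces (2,4) = 1.
Cage h needs sum 4, which forces (2,5) = 2.
Cage j is given, leaving (3,5) = 4.
Cage e's pair has product 6, which forces (1,1) = 2.
Row 2 now contains 2; hence (2,1) = 3.
Row 3 already has 4; hence (3,1) = 1.
Cage d's pair has quotient 4; hence (4,1) = 4.
4 is placed in column 1, leaving (5,1) = 5.
Cage g has product 30, which forces (5,4) = 2.
Row 5 already has 5, so (5,5) = 3.
Cage b needs product 20; hence (4,2) = 1.
Cage f needs two cells with sum 3, leaving (4,3) = 2.
3 is placed in column 5, so (4,5) = 5.
The 3 cells of cage b must have product 20, leaving (5,2) = 4.
Row 5 already has 2, so (5,3) = 1.
Column 2 now contains 4, which forces (2,2) = 5.
Cage c needs sum 14; hence (2,3) = 4.
The 4 cells of cage c must have sum 14, which forces (3,2) = 2.
Column 3 already has 2, leaving (3,3) = 3.
The two cells of cage a must have sum 8, so (3,4) = 5.
5 is placed in row 4; hence (4,4) = 3.
Column 2 already has 5, so (1,2) = 3.
Column 3 already has 3, which forces (1,3) = 5.
Column 4 now contains 3, which forces (1,4) = 4.
The full grid is 2 3 5 4 1 / 3 5 4 1 2 / 1 2 3 5 4 / 4 1 2 3 5 / 5 4 1 2 3.

1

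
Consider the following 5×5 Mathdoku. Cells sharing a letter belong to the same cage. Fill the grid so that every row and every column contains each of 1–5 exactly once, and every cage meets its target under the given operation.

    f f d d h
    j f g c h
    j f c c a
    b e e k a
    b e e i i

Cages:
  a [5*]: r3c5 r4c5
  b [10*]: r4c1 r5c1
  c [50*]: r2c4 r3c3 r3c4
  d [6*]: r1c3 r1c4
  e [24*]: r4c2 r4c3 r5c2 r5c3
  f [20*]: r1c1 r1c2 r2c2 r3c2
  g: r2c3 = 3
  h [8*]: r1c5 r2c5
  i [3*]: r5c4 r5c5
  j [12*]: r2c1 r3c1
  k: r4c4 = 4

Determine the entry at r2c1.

4

G is a freebie, leaving r2c3 = 3.
The 3 cells of cage c must have product 50, so r2c4 = 5.
Cage c has product 50, leaving r3c3 = 5.
Cage c needs product 50, so r3c4 = 2.
5 is placed in row 3, so r3c5 = 1.
Cage k is a single given cell, so r4c4 = 4.
1 is placed in column 5; hence r4c5 = 5.
1 is placed in column 5, leaving r5c5 = 3.
Cage f needs product 20; hence r1c1 = 1.
Cage f has product 20; hence r1c2 = 5.
Column 3 now contains 3, which forces r1c3 = 2.
Column 4 already has 2; hence r1c4 = 3.
2 is placed in row 1, so r1c5 = 4.
3 is placed in row 2, which forces r2c1 = 4.
Cage f has product 20, which forces r2c2 = 1.
Column 5 already has 4, leaving r2c5 = 2.
Cage j needs two cells with product 12, leaving r3c1 = 3.
Row 3 now contains 1, leaving r3c2 = 4.
Row 4 already has 5, leaving r4c1 = 2.
The 4 cells of cage e must have product 24; hence r4c2 = 3.
Column 3 already has 2, so r4c3 = 1.
Cage b's pair has product 10, leaving r5c1 = 5.
Column 2 already has 4, so r5c2 = 2.
1 is placed in column 3, so r5c3 = 4.
3 is placed in row 5; hence r5c4 = 1.
Completed grid: 1 5 2 3 4 / 4 1 3 5 2 / 3 4 5 2 1 / 2 3 1 4 5 / 5 2 4 1 3.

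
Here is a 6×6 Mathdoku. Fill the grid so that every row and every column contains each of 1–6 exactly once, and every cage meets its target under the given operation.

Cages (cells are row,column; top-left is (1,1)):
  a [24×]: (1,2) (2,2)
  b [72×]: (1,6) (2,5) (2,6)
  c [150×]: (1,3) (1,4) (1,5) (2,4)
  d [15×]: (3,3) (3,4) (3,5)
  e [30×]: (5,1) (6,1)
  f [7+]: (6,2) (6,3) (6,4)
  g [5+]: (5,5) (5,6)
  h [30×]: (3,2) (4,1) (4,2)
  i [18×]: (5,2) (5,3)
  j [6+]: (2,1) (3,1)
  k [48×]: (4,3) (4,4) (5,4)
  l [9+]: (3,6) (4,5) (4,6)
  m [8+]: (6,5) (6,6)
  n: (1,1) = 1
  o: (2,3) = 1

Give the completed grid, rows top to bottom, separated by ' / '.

1 6 5 3 2 4 / 2 4 1 5 6 3 / 4 2 3 1 5 6 / 3 5 4 6 1 2 / 5 3 6 2 4 1 / 6 1 2 4 3 5

Cage n is a single given cell, which forces (1,1) = 1.
Cage o is given, which forces (2,3) = 1.
Cage c needs product 150, which forces (2,4) = 5.
Row 5 needs a 5, and only (5,1) is open for it.
Column 1 now contains 5, leaving (6,1) = 6.
The only place for 6 in row 3 is (3,6).
Cage b needs product 72, leaving (2,5) = 6.
Cage a needs two cells with product 24, leaving (1,2) = 6.
6 is placed in row 2, leaving (2,2) = 4.
4 is placed in row 2, so (2,6) = 3.
Column 2 now contains 6; hence (5,2) = 3.
3 is placed in row 5, so (5,3) = 6.
Column 6 already has 3, leaving (6,6) = 5.
Column 6 already has 3; hence (1,6) = 4.
4 is placed in row 2, leaving (2,1) = 2.
Cage j needs two cells with sum 6, which forces (3,1) = 4.
The 3 cells of cage h must have product 30; hence (4,1) = 3.
Row 4 now contains 3; hence (4,4) = 6.
4 is placed in column 6, leaving (5,6) = 1.
Row 6 now contains 5, which forces (6,5) = 3.
Cage l has sum 9, which forces (4,5) = 1.
1 is placed in column 6; hence (4,6) = 2.
1 is placed in row 5; hence (5,5) = 4.
Cage h has product 30, so (3,2) = 2.
Cage d has product 15, which forces (3,3) = 3.
The 3 cells of cage d must have product 15; hence (3,4) = 1.
Column 5 now contains 1, which forces (3,5) = 5.
Row 4 now contains 2, which forces (4,2) = 5.
Row 4 now contains 2; hence (4,3) = 4.
4 is placed in row 5, which forces (5,4) = 2.
Column 2 already has 2; hence (6,2) = 1.
Column 3 already has 4, which forces (6,3) = 2.
2 is placed in column 4, leaving (6,4) = 4.
Column 3 now contains 2, which forces (1,3) = 5.
2 is placed in column 4, leaving (1,4) = 3.
5 is placed in column 5; hence (1,5) = 2.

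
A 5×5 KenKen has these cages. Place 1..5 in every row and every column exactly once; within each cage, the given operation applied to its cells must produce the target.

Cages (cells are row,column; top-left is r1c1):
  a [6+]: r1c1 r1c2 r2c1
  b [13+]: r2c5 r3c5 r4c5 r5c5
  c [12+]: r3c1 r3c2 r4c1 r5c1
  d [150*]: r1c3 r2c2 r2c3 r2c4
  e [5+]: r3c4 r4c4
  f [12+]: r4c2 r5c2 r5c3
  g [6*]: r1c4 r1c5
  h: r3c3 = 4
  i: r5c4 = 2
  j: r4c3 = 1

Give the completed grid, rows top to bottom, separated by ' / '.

4 1 5 3 2 / 1 3 2 5 4 / 3 2 4 1 5 / 2 5 1 4 3 / 5 4 3 2 1

Cage d has product 150; hence r1c3 = 5.
Cage h is given, leaving r3c3 = 4.
J is a freebie, so r4c3 = 1.
4 is placed in column 3, so r5c3 = 3.
Cage i is given, which forces r5c4 = 2.
2 is placed in column 4, so r1c4 = 3.
Cage g's pair has product 6; hence r1c5 = 2.
Column 3 now contains 3, which forces r2c3 = 2.
3 is placed in column 4, leaving r2c4 = 5.
The two cells of cage e must have sum 5, leaving r3c4 = 1.
Cage e's pair has sum 5, so r4c4 = 4.
Cage a has sum 6, leaving r1c1 = 4.
Row 1 now contains 2, so r1c2 = 1.
The 3 cells of cage a must have sum 6, so r2c1 = 1.
Row 2 already has 5, so r2c2 = 3.
1 is placed in row 2; hence r2c5 = 4.
3 is placed in column 2, which forces r3c2 = 2.
4 is placed in row 4, so r4c2 = 5.
5 is placed in row 4, leaving r4c5 = 3.
1 is placed in column 1, which forces r5c1 = 5.
Cage f needs sum 12, so r5c2 = 4.
Column 5 now contains 4, which forces r5c5 = 1.
Column 1 now contains 5, so r3c1 = 3.
Column 5 already has 3, leaving r3c5 = 5.
3 is placed in row 4; hence r4c1 = 2.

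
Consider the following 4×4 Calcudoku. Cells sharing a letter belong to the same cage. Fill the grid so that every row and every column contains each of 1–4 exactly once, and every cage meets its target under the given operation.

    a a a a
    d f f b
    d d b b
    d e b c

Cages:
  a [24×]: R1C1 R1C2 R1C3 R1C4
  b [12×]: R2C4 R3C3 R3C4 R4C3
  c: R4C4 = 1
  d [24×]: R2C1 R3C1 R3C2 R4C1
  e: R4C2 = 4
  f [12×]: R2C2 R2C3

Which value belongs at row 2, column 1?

1

E is a freebie; hence R4C2 = 4.
C is a freebie, so R4C4 = 1.
Column 2 now contains 4, so R2C2 = 3.
Cage f's pair has product 12; hence R2C3 = 4.
Row 2 now contains 3, leaving R2C4 = 2.
Cage b has product 12, leaving R3C3 = 1.
Column 4 now contains 2, leaving R3C4 = 3.
Cage b needs product 12, so R4C3 = 2.
2 is placed in column 3, which forces R1C3 = 3.
Column 4 already has 3, which forces R1C4 = 4.
Row 2 now contains 2, which forces R2C1 = 1.
Cage d needs product 24, which forces R3C1 = 4.
Row 3 now contains 1; hence R3C2 = 2.
Row 4 now contains 2; hence R4C1 = 3.
Column 1 now contains 1, which forces R1C1 = 2.
2 is placed in column 2, leaving R1C2 = 1.
The full grid is 2 1 3 4 / 1 3 4 2 / 4 2 1 3 / 3 4 2 1.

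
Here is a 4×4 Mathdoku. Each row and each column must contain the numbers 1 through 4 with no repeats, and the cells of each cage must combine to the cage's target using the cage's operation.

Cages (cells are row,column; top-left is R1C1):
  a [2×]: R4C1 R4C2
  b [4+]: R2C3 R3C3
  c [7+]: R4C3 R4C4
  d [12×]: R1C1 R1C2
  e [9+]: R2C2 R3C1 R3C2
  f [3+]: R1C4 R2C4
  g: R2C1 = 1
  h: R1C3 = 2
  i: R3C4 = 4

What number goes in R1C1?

Cage h is given, leaving R1C3 = 2.
2 is placed in row 1, which forces R1C4 = 1.
Cage g is given, so R2C1 = 1.
Row 2 already has 1, leaving R2C3 = 3.
Column 4 now contains 1, so R2C4 = 2.
3 is placed in column 3; hence R3C3 = 1.
Cage i is a single given cell, which forces R3C4 = 4.
Column 1 already has 1; hence R4C1 = 2.
2 is placed in row 4; hence R4C2 = 1.
3 is placed in column 3, so R4C3 = 4.
Column 4 now contains 4, so R4C4 = 3.
Row 2 already has 2; hence R2C2 = 4.
Column 1 now contains 2, so R3C1 = 3.
Cage e has sum 9, so R3C2 = 2.
Column 1 already has 3; hence R1C1 = 4.
4 is placed in column 2, leaving R1C2 = 3.
Filled in: 4 3 2 1 / 1 4 3 2 / 3 2 1 4 / 2 1 4 3.

4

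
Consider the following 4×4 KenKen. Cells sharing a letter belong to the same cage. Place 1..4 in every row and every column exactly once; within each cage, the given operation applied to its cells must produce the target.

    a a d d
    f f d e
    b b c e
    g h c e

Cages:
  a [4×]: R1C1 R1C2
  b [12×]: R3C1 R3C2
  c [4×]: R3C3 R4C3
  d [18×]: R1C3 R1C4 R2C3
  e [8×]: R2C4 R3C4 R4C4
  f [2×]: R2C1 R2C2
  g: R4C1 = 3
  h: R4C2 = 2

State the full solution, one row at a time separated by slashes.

Cage d needs product 18, which forces R1C3 = 2.
Cage d has product 18, which forces R1C4 = 3.
Cage d has product 18, leaving R2C3 = 3.
G is a freebie, leaving R4C1 = 3.
H is a freebie; hence R4C2 = 2.
The two cells of cage f must have product 2, which forces R2C1 = 2.
2 is placed in column 2, leaving R2C2 = 1.
1 is placed in row 2, leaving R2C4 = 4.
Column 1 already has 3, so R3C1 = 4.
Cage b's pair has product 12, which forces R3C2 = 3.
Row 3 now contains 4; hence R3C3 = 1.
1 is placed in row 3, which forces R3C4 = 2.
1 is placed in column 3, so R4C3 = 4.
4 is placed in column 4; hence R4C4 = 1.
Column 1 already has 4, which forces R1C1 = 1.
1 is placed in column 2, which forces R1C2 = 4.

1 4 2 3 / 2 1 3 4 / 4 3 1 2 / 3 2 4 1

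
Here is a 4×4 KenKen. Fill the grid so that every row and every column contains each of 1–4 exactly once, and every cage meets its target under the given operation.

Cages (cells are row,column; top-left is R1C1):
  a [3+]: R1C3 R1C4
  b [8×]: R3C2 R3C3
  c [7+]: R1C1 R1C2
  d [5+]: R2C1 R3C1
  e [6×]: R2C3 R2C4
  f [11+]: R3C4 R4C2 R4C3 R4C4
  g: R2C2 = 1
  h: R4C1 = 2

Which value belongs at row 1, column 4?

1

Cage g is a single given cell, so R2C2 = 1.
H is a freebie, so R4C1 = 2.
The two cells of cage d must have sum 5, so R2C1 = 4.
Cage d needs two cells with sum 5, leaving R3C1 = 1.
Cage f has sum 11, leaving R3C4 = 3.
Column 1 now contains 4; hence R1C1 = 3.
The two cells of cage c must have sum 7, which forces R1C2 = 4.
The two cells of cage e must have product 6, so R2C3 = 3.
Column 4 already has 3, leaving R2C4 = 2.
Column 2 now contains 4, which forces R3C2 = 2.
Row 3 already has 2, so R3C3 = 4.
Column 2 now contains 4, leaving R4C2 = 3.
Column 3 already has 4; hence R4C3 = 1.
Row 4 now contains 1, which forces R4C4 = 4.
1 is placed in column 3; hence R1C3 = 2.
2 is placed in column 4, so R1C4 = 1.
Filled in: 3 4 2 1 / 4 1 3 2 / 1 2 4 3 / 2 3 1 4.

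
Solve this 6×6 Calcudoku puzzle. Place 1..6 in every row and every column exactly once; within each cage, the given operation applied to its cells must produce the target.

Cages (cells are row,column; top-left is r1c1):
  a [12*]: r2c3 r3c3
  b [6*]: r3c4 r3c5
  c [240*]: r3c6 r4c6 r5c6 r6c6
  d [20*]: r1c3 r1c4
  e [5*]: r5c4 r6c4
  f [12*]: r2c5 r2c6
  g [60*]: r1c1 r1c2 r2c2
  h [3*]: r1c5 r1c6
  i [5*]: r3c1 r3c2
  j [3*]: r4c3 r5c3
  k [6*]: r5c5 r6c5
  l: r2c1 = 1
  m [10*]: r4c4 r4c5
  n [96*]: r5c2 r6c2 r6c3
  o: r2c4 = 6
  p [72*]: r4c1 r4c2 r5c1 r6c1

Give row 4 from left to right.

Cage l is given, which forces r2c1 = 1.
Cage o is given, leaving r2c4 = 6.
Column 1 already has 1; hence r3c1 = 5.
5 is placed in row 3, so r3c2 = 1.
Cage n has product 96, leaving r5c2 = 4.
Cage n needs product 96; hence r6c2 = 6.
Cage n has product 96, so r6c3 = 4.
Column 3 now contains 4, so r1c3 = 5.
Cage d needs two cells with product 20; hence r1c4 = 4.
Cage a's pair has product 12; hence r2c3 = 2.
The two cells of cage a must have product 12; hence r3c3 = 6.
Row 1 now contains 4, so r1c1 = 6.
The 3 cells of cage g must have product 60, leaving r1c2 = 2.
Cage g needs product 60; hence r2c2 = 5.
2 is placed in column 2, which forces r4c2 = 3.
Row 4 already has 3, which forces r4c3 = 1.
1 is placed in column 3, which forces r5c3 = 3.
Row 4 already has 3, which forces r4c1 = 4.
Row 5 already has 3, which forces r5c1 = 2.
Row 5 now contains 2, leaving r5c5 = 6.
Row 5 now contains 6, leaving r5c6 = 5.
Cage p has product 72; hence r6c1 = 3.
3 is placed in row 6, which forces r6c5 = 1.
Column 6 already has 5, leaving r6c6 = 2.
Column 5 already has 1, leaving r1c5 = 3.
Cage h's pair has product 3, which forces r1c6 = 1.
Column 5 now contains 3; hence r2c5 = 4.
4 is placed in row 2; hence r2c6 = 3.
Column 5 now contains 3, leaving r3c5 = 2.
Column 6 already has 2; hence r3c6 = 4.
2 is placed in column 5, so r4c5 = 5.
Column 6 already has 2, which forces r4c6 = 6.
5 is placed in row 5, so r5c4 = 1.
Row 6 already has 1, which forces r6c4 = 5.
2 is placed in row 3, so r3c4 = 3.
Row 4 already has 5, which forces r4c4 = 2.
The full grid is 6 2 5 4 3 1 / 1 5 2 6 4 3 / 5 1 6 3 2 4 / 4 3 1 2 5 6 / 2 4 3 1 6 5 / 3 6 4 5 1 2.

4 3 1 2 5 6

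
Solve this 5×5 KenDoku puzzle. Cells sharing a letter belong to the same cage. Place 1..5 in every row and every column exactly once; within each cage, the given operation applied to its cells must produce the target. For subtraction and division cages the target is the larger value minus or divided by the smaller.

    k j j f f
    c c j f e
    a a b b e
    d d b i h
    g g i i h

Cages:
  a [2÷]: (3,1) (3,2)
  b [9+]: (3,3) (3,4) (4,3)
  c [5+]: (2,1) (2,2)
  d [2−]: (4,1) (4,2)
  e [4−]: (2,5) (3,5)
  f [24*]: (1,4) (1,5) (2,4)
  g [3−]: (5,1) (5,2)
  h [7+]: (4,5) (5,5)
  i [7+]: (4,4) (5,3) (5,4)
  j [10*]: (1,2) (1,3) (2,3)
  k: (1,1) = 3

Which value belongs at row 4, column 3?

Cage k is given, so (1,1) = 3.
Cage f has product 24, leaving (2,4) = 3.
The only place for 2 in row 2 is (2,3).
The only place for 5 in row 2 is (2,5).
Column 5 now contains 5, leaving (3,5) = 1.
The only place for 3 in row 3 is (3,3).
In row 3, 5 can only go at (3,4), so (3,4) = 5.
The 3 cells of cage b must have sum 9, leaving (4,3) = 1.
1 is placed in column 3, which forces (5,3) = 4.
Row 5 now contains 4, which forces (5,5) = 3.
Cage j needs product 10; hence (1,2) = 1.
1 is placed in column 3, which forces (1,3) = 5.
Column 2 already has 1, so (2,2) = 4.
Column 2 already has 4, which forces (3,2) = 2.
Column 2 now contains 2; hence (4,2) = 3.
Cage i needs sum 7, leaving (4,4) = 2.
3 is placed in column 5, leaving (4,5) = 4.
Column 2 now contains 2, which forces (5,2) = 5.
The 3 cells of cage i must have sum 7, leaving (5,4) = 1.
Column 4 now contains 2, leaving (1,4) = 4.
Column 5 now contains 4; hence (1,5) = 2.
Row 2 already has 4, leaving (2,1) = 1.
Row 3 now contains 2; hence (3,1) = 4.
4 is placed in row 4; hence (4,1) = 5.
Row 5 now contains 5, which forces (5,1) = 2.
The full grid is 3 1 5 4 2 / 1 4 2 3 5 / 4 2 3 5 1 / 5 3 1 2 4 / 2 5 4 1 3.

1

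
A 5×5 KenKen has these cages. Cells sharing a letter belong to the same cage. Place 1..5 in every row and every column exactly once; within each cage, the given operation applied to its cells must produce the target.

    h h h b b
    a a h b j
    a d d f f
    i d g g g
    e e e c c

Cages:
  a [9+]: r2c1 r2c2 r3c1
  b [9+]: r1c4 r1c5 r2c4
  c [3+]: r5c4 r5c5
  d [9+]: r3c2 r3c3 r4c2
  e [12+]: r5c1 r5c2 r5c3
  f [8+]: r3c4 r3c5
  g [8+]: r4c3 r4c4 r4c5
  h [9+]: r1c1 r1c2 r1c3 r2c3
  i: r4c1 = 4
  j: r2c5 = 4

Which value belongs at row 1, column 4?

4

Cage j is a single given cell; hence r2c5 = 4.
I is a freebie, leaving r4c1 = 4.
Row 4 needs a 3, and only r4c2 is open for it.
Column 4 needs a 4, and only r1c4 is open for it.
The only place for 1 in row 2 is r2c3.
In row 1, 3 can only go at r1c5, so r1c5 = 3.
Cage b has sum 9, which forces r2c4 = 2.
Cage f needs two cells with sum 8; hence r3c4 = 3.
Column 5 already has 3, so r3c5 = 5.
Column 4 already has 2, so r5c4 = 1.
1 is placed in row 5; hence r5c5 = 2.
Cage a needs sum 9, so r2c1 = 3.
Row 2 already has 2, which forces r2c2 = 5.
The 3 cells of cage a must have sum 9, leaving r3c1 = 1.
Cage g needs sum 8, leaving r4c3 = 2.
Column 4 now contains 1, which forces r4c4 = 5.
Column 5 already has 2, so r4c5 = 1.
3 is placed in column 1, leaving r5c1 = 5.
Column 2 already has 5; hence r5c2 = 4.
4 is placed in row 5, leaving r5c3 = 3.
Column 1 already has 5; hence r1c1 = 2.
The 4 cells of cage h must have sum 9, which forces r1c2 = 1.
Column 3 already has 2, leaving r1c3 = 5.
Column 2 already has 4, so r3c2 = 2.
Column 3 already has 2, leaving r3c3 = 4.
The full grid is 2 1 5 4 3 / 3 5 1 2 4 / 1 2 4 3 5 / 4 3 2 5 1 / 5 4 3 1 2.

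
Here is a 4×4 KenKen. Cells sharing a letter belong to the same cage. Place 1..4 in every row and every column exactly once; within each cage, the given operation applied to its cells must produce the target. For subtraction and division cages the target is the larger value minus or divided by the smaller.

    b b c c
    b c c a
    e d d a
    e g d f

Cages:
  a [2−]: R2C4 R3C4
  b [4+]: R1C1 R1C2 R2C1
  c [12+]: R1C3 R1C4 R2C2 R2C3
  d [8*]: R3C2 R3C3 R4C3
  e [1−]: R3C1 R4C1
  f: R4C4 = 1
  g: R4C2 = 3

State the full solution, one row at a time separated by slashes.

The 3 cells of cage b must have sum 4, leaving R1C1 = 2.
The 3 cells of cage b must have sum 4, which forces R1C2 = 1.
Cage b has sum 4; hence R2C1 = 1.
G is a freebie; hence R4C2 = 3.
F is a freebie, which forces R4C4 = 1.
The 4 cells of cage c must have sum 12, so R1C3 = 4.
Cage c needs sum 12, which forces R1C4 = 3.
Cage c has sum 12; hence R2C2 = 2.
Cage c has sum 12, which forces R2C3 = 3.
Row 2 now contains 2; hence R2C4 = 4.
The two cells of cage e must have difference 1, which forces R3C1 = 3.
Column 2 already has 2, which forces R3C2 = 4.
The 3 cells of cage d must have product 8, so R3C3 = 1.
4 is placed in column 4; hence R3C4 = 2.
Row 4 now contains 3, so R4C1 = 4.
Column 3 now contains 4; hence R4C3 = 2.

2 1 4 3 / 1 2 3 4 / 3 4 1 2 / 4 3 2 1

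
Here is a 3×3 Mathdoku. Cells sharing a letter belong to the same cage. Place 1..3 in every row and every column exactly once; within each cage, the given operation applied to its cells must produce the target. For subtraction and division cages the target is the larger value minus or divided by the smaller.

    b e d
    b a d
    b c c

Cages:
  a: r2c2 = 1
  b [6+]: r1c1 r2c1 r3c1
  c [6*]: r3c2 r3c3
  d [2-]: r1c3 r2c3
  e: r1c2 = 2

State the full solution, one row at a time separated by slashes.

Cage e is a single given cell, leaving r1c2 = 2.
Cage a is a single given cell, so r2c2 = 1.
Row 2 now contains 1, so r2c3 = 3.
2 is placed in column 2, so r3c2 = 3.
Column 3 now contains 3, leaving r3c3 = 2.
The 3 cells of cage b must have sum 6, leaving r1c1 = 3.
Column 3 now contains 3, which forces r1c3 = 1.
Row 2 now contains 3, so r2c1 = 2.
Row 3 now contains 2, so r3c1 = 1.

3 2 1 / 2 1 3 / 1 3 2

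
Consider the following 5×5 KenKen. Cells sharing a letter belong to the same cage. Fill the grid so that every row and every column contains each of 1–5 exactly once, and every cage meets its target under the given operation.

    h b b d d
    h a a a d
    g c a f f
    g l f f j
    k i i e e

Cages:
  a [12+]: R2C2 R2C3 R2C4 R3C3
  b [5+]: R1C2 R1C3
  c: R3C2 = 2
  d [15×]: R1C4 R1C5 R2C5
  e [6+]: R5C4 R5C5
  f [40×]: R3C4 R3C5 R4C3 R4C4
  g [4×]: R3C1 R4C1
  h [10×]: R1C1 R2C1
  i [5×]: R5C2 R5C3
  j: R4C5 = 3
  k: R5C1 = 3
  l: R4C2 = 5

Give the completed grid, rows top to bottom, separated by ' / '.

2 4 1 3 5 / 5 3 4 2 1 / 1 2 3 5 4 / 4 5 2 1 3 / 3 1 5 4 2

Cage c is given, leaving R3C2 = 2.
L is a freebie; hence R4C2 = 5.
Cage j is given, which forces R4C5 = 3.
K is a freebie, leaving R5C1 = 3.
5 is placed in column 2, which forces R5C2 = 1.
Row 5 already has 1; hence R5C3 = 5.
The 3 cells of cage d must have product 15, which forces R1C4 = 3.
Row 1 now contains 3; hence R1C2 = 4.
Cage b's pair has sum 5; hence R1C3 = 1.
Row 1 now contains 1, so R1C5 = 5.
Column 2 now contains 4, which forces R2C2 = 3.
5 is placed in column 5, which forces R2C5 = 1.
Column 5 already has 1; hence R3C5 = 4.
Column 5 now contains 4, which forces R5C5 = 2.
Row 1 already has 5; hence R1C1 = 2.
The two cells of cage h must have product 10; hence R2C1 = 5.
Row 3 already has 4; hence R3C1 = 1.
Row 3 already has 4, which forces R3C3 = 3.
Cage f needs product 40, which forces R3C4 = 5.
Cage g's pair has product 4; hence R4C1 = 4.
Cage f has product 40; hence R4C3 = 2.
Cage f has product 40; hence R4C4 = 1.
Row 5 now contains 2; hence R5C4 = 4.
Column 3 now contains 2, which forces R2C3 = 4.
4 is placed in column 4, which forces R2C4 = 2.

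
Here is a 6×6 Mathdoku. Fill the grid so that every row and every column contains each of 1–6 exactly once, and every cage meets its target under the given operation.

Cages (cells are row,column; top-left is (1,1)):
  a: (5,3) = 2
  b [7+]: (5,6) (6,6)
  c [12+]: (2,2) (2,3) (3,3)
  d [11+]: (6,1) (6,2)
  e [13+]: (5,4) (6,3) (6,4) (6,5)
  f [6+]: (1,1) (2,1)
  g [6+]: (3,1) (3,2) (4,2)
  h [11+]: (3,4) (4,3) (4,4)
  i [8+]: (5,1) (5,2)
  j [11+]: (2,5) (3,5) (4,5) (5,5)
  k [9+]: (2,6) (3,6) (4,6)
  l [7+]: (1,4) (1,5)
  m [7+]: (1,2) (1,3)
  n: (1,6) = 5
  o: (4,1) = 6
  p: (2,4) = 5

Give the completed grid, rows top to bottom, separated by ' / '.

2 4 3 1 6 5 / 4 1 6 5 3 2 / 1 3 5 4 2 6 / 6 2 4 3 5 1 / 3 5 2 6 1 4 / 5 6 1 2 4 3

Cage n is given, so (1,6) = 5.
Cage p is given, which forces (2,4) = 5.
Cage o is given; hence (4,1) = 6.
Cage a is given; hence (5,3) = 2.
Column 1 already has 6, so (6,1) = 5.
Row 6 already has 5, so (6,2) = 6.
Column 1 now contains 5, leaving (5,1) = 3.
The two cells of cage i must have sum 8, leaving (5,2) = 5.
Row 5 already has 5; hence (5,5) = 1.
Row 1 needs a 2, and only (1,1) is open for it.
Column 1 now contains 2, which forces (2,1) = 4.
Column 1 now contains 2, which forces (3,1) = 1.
The 3 cells of cage c must have sum 12; hence (2,3) = 6.
Row 1 needs a 1, and only (1,4) is open for it.
Cage l's pair has sum 7, so (1,5) = 6.
In column 5, 4 can only go at (6,5), so (6,5) = 4.
The 4 cells of cage e must have sum 13, which forces (6,4) = 2.
The only place for 5 in row 4 is (4,5).
The only place for 5 in row 3 is (3,3).
Cage c has sum 12; hence (2,2) = 1.
The only place for 4 in column 2 is (1,2).
Row 1 already has 4, leaving (1,3) = 3.
Column 3 already has 3, so (6,3) = 1.
1 is placed in row 6, which forces (6,6) = 3.
Column 6 now contains 3; hence (2,6) = 2.
Cage h has sum 11, leaving (3,4) = 4.
The 3 cells of cage k must have sum 9; hence (3,6) = 6.
Column 3 already has 1, leaving (4,3) = 4.
Cage h has sum 11, leaving (4,4) = 3.
The 3 cells of cage k must have sum 9, leaving (4,6) = 1.
Cage e has sum 13, which forces (5,4) = 6.
The two cells of cage b must have sum 7, which forces (5,6) = 4.
2 is placed in row 2, leaving (2,5) = 3.
Cage g has sum 6, so (3,2) = 3.
Cage j needs sum 11, leaving (3,5) = 2.
Row 4 already has 3, which forces (4,2) = 2.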